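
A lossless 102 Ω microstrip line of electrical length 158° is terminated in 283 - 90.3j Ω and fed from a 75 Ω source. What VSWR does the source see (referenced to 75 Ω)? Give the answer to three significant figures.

tan(βl) = -0.404
Z_in = Z_0·(Z_L + jZ_0·tanβl)/(Z_0 + jZ_L·tanβl) = 197 + j139 Ω
Γ_s = (Z_in − Z_s)/(Z_in + Z_s) = (122 + j139)/(272 + j139), |Γ_s| = 0.606
VSWR = (1 + |Γ_s|)/(1 − |Γ_s|)

VSWR ≈ 4.08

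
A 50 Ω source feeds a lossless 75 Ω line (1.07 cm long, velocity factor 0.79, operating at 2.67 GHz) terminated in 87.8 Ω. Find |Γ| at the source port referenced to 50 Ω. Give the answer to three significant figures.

|Γ| ≈ 0.219

λ = v/f = 0.79·c / 2.67 GHz = 0.0888 m
βl = 2π·l/λ = 2π × 0.121 = 43.4°
tan(βl) = 0.946
Z_in = Z_0·(Z_L + jZ_0·tanβl)/(Z_0 + jZ_L·tanβl) = 74.7 − j11.8 Ω
Γ_s = (Z_in − Z_s)/(Z_in + Z_s) = (24.7 − j11.8)/(125 − j11.8), |Γ_s| = 0.219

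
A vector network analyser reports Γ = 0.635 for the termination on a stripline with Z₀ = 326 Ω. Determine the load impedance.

Z_L ≈ 1460 Ω

Z_L = Z_0·(1 + Γ)/(1 − Γ) = 326·(1.64)/(0.365)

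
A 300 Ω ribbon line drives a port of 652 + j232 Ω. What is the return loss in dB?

Γ = (352 + j232)/(952 + j232), |Γ| = 0.43
RL = −20·log₁₀|Γ| = −20·log₁₀(0.43)

RL ≈ 7.33 dB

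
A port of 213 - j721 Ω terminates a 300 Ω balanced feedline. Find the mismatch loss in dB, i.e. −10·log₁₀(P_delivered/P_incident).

mismatch loss ≈ 4.86 dB

Γ = (-87 − j721)/(513 − j721), |Γ| = 0.821
|Γ|² = 0.674, so P_del/P_inc = 1 − |Γ|² = 0.326
ML = −10·log₁₀(1 − |Γ|²)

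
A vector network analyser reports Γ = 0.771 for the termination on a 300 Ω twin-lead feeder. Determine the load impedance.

Z_L ≈ 2320 Ω

Z_L = Z_0·(1 + Γ)/(1 − Γ) = 300·(1.77)/(0.229)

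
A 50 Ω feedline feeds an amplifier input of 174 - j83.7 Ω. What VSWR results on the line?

Γ = (Z_L − Z_0)/(Z_L + Z_0) = (124 − j83.7)/(224 − j83.7)
|Γ| = 150/239 = 0.626
VSWR = (1 + |Γ|)/(1 − |Γ|) = 1.63/0.374

VSWR ≈ 4.34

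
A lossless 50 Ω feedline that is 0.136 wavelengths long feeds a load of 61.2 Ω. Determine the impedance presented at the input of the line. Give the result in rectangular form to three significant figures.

Z_in ≈ 47.7 − j9.61 Ω

βl = 2π × 0.136 = 49°
tan(βl) = tan(49°) = 1.15
Z_in = Z_0·(Z_L + jZ_0·tanβl)/(Z_0 + jZ_L·tanβl)
     = 50·(61.2 + j57.4)/(50 + j70.3)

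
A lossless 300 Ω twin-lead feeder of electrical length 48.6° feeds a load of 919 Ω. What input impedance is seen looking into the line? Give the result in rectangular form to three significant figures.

Z_in ≈ 161 − j218 Ω

tan(βl) = tan(48.6°) = 1.13
Z_in = Z_0·(Z_L + jZ_0·tanβl)/(Z_0 + jZ_L·tanβl)
     = 300·(919 + j340)/(300 + j1040)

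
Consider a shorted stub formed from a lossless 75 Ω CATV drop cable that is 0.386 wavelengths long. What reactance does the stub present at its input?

X_in ≈ -65.3 Ω (capacitive)

βl = 2π × 0.386 = 139°
tan(βl) = -0.871
For a shorted stub, Z_in = jZ_0·tan(βl)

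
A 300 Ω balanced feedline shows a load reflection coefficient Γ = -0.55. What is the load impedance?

Z_L ≈ 87.1 Ω

Z_L = Z_0·(1 + Γ)/(1 − Γ) = 300·(0.45)/(1.55)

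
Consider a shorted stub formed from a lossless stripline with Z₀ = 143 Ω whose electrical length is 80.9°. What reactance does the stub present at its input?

tan(βl) = 6.24
For a shorted stub, Z_in = jZ_0·tan(βl)

X_in ≈ 893 Ω (inductive)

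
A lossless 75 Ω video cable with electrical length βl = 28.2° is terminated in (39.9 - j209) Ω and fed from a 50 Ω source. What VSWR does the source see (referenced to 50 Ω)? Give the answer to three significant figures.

tan(βl) = 0.536
Z_in = Z_0·(Z_L + jZ_0·tanβl)/(Z_0 + jZ_L·tanβl) = 8.15 − j68.6 Ω
Γ_s = (Z_in − Z_s)/(Z_in + Z_s) = (-41.8 − j68.6)/(58.2 − j68.6), |Γ_s| = 0.894
VSWR = (1 + |Γ_s|)/(1 − |Γ_s|)

VSWR ≈ 17.8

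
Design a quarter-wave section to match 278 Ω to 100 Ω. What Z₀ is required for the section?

Z_qwt = √(Z_0·R_L) = √(100 × 278) = √27800

Z_qwt ≈ 167 Ω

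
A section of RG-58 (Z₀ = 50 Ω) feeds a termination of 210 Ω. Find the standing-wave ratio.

VSWR ≈ 4.2

For a purely resistive load, VSWR = R_L/Z_0 or Z_0/R_L (whichever > 1) = 210/50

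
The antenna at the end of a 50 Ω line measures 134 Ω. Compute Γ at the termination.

Γ = (Z_L − Z_0)/(Z_L + Z_0) = (134 − 50)/(134 + 50) = 84/184

Γ = 0.457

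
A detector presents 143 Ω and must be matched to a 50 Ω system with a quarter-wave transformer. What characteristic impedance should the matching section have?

Z_qwt ≈ 84.6 Ω

Z_qwt = √(Z_0·R_L) = √(50 × 143) = √7150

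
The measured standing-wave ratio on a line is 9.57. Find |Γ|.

|Γ| ≈ 0.811

|Γ| = (S − 1)/(S + 1) = (9.57 − 1)/(9.57 + 1) = 8.57/10.6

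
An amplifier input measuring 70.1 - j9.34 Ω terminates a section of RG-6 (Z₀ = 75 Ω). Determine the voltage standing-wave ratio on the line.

VSWR ≈ 1.16

Γ = (Z_L − Z_0)/(Z_L + Z_0) = (-4.9 − j9.34)/(145.1 − j9.34)
|Γ| = 10.5/145 = 0.0725
VSWR = (1 + |Γ|)/(1 − |Γ|) = 1.07/0.927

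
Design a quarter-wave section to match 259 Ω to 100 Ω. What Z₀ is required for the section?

Z_qwt ≈ 161 Ω

Z_qwt = √(Z_0·R_L) = √(100 × 259) = √25900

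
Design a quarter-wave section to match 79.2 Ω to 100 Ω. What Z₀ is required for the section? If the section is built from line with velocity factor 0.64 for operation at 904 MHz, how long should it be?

Z_qwt ≈ 89 Ω; length ≈ 5.31 cm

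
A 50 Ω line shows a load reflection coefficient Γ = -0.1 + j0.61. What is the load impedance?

Z_L ≈ 19.5 + j38.6 Ω

Z_L = Z_0·(1 + Γ)/(1 − Γ) = 50·(0.9 + j0.61)/(1.1 − j0.61)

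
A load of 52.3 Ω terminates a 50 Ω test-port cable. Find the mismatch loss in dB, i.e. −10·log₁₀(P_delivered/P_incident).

mismatch loss ≈ 0.0022 dB

Γ = (52.3 − 50)/(52.3 + 50) = 0.0225
|Γ|² = 0.000505, so P_del/P_inc = 1 − |Γ|² = 0.999
ML = −10·log₁₀(1 − |Γ|²)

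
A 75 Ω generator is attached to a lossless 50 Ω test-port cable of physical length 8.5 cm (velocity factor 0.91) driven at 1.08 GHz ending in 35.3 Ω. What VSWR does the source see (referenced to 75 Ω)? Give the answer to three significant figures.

λ = v/f = 0.91·c / 1.08 GHz = 0.253 m
βl = 2π·l/λ = 2π × 0.336 = 121°
tan(βl) = -1.66
Z_in = Z_0·(Z_L + jZ_0·tanβl)/(Z_0 + jZ_L·tanβl) = 55.9 − j17.5 Ω
Γ_s = (Z_in − Z_s)/(Z_in + Z_s) = (-19.1 − j17.5)/(131 − j17.5), |Γ_s| = 0.197
VSWR = (1 + |Γ_s|)/(1 − |Γ_s|)

VSWR ≈ 1.49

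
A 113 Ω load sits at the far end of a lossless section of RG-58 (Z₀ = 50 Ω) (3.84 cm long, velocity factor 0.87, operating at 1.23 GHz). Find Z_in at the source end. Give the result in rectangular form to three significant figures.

λ = v/f = 0.87·c / 1.23 GHz = 0.212 m
βl = 2π·l/λ = 2π × 0.181 = 65.1°
tan(βl) = tan(65.1°) = 2.16
Z_in = Z_0·(Z_L + jZ_0·tanβl)/(Z_0 + jZ_L·tanβl)
     = 50·(113 + j108)/(50 + j244)

Z_in ≈ 25.8 − j17.9 Ω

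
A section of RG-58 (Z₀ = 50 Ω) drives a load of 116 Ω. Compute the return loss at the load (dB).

RL ≈ 8.01 dB

Γ = (116 − 50)/(116 + 50) = 0.398
RL = −20·log₁₀|Γ| = −20·log₁₀(0.398)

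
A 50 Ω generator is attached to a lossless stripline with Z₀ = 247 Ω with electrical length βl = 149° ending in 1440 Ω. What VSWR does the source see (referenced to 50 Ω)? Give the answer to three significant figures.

VSWR ≈ 21.7

tan(βl) = -0.601
Z_in = Z_0·(Z_L + jZ_0·tanβl)/(Z_0 + jZ_L·tanβl) = 148 + j369 Ω
Γ_s = (Z_in − Z_s)/(Z_in + Z_s) = (97.7 + j369)/(198 + j369), |Γ_s| = 0.912
VSWR = (1 + |Γ_s|)/(1 − |Γ_s|)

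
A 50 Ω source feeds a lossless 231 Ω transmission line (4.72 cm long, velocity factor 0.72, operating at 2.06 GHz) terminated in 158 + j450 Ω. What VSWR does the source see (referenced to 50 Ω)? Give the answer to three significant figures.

VSWR ≈ 19.7

λ = v/f = 0.72·c / 2.06 GHz = 0.105 m
βl = 2π·l/λ = 2π × 0.45 = 162°
tan(βl) = -0.324
Z_in = Z_0·(Z_L + jZ_0·tanβl)/(Z_0 + jZ_L·tanβl) = 64.4 + j239 Ω
Γ_s = (Z_in − Z_s)/(Z_in + Z_s) = (14.4 + j239)/(114 + j239), |Γ_s| = 0.903
VSWR = (1 + |Γ_s|)/(1 − |Γ_s|)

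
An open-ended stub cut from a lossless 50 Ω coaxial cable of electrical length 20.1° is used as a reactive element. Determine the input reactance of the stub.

tan(βl) = 0.366
For an open-ended stub, Z_in = −jZ_0·cot(βl) = −jZ_0/tan(βl)

X_in ≈ -137 Ω (capacitive)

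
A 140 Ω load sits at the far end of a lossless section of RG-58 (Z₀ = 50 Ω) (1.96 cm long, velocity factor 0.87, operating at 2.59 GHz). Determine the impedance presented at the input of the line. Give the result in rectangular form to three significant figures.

λ = v/f = 0.87·c / 2.59 GHz = 0.101 m
βl = 2π·l/λ = 2π × 0.194 = 70°
tan(βl) = tan(70°) = 2.75
Z_in = Z_0·(Z_L + jZ_0·tanβl)/(Z_0 + jZ_L·tanβl)
     = 50·(140 + j138)/(50 + j385)

Z_in ≈ 19.9 − j15.6 Ω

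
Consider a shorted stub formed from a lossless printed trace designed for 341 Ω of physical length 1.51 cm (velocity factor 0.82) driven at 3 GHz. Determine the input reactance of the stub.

λ = v/f = 0.82·c / 3 GHz = 0.082 m
βl = 2π·l/λ = 2π × 0.184 = 66.3°
tan(βl) = 2.28
For a shorted stub, Z_in = jZ_0·tan(βl)

X_in ≈ 777 Ω (inductive)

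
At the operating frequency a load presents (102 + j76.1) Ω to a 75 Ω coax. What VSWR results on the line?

VSWR ≈ 2.44

Γ = (Z_L − Z_0)/(Z_L + Z_0) = (27 + j76.1)/(177 + j76.1)
|Γ| = 80.7/193 = 0.419
VSWR = (1 + |Γ|)/(1 − |Γ|) = 1.42/0.581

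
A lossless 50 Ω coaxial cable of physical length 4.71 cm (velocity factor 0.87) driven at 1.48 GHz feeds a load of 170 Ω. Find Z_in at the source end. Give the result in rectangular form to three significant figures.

Z_in ≈ 14.9 + j4.92 Ω

λ = v/f = 0.87·c / 1.48 GHz = 0.176 m
βl = 2π·l/λ = 2π × 0.267 = 96.1°
tan(βl) = tan(96.1°) = -9.28
Z_in = Z_0·(Z_L + jZ_0·tanβl)/(Z_0 + jZ_L·tanβl)
     = 50·(170 − j464)/(50 − j1580)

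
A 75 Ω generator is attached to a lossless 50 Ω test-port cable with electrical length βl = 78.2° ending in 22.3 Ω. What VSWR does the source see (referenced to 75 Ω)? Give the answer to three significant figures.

tan(βl) = 4.79
Z_in = Z_0·(Z_L + jZ_0·tanβl)/(Z_0 + jZ_L·tanβl) = 95.9 + j34.5 Ω
Γ_s = (Z_in − Z_s)/(Z_in + Z_s) = (20.9 + j34.5)/(171 + j34.5), |Γ_s| = 0.231
VSWR = (1 + |Γ_s|)/(1 − |Γ_s|)

VSWR ≈ 1.6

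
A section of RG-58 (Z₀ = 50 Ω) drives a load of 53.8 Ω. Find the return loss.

Γ = (53.8 − 50)/(53.8 + 50) = 0.0366
RL = −20·log₁₀|Γ| = −20·log₁₀(0.0366)

RL ≈ 28.7 dB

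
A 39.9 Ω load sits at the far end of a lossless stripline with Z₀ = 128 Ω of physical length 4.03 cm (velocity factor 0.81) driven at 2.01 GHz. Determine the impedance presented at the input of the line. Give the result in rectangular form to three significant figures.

λ = v/f = 0.81·c / 2.01 GHz = 0.121 m
βl = 2π·l/λ = 2π × 0.333 = 120°
tan(βl) = tan(120°) = -1.73
Z_in = Z_0·(Z_L + jZ_0·tanβl)/(Z_0 + jZ_L·tanβl)
     = 128·(39.9 − j222)/(128 − j69.1)

Z_in ≈ 124 − j155 Ω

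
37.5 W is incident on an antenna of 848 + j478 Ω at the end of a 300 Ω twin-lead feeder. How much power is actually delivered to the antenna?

P_delivered ≈ 24.7 W

|Γ| = |(548 + j478)/(1148 + j478)| = 0.585
|Γ|² = 0.342
P_refl = |Γ|²·P_inc = 12.8 W, P_del = (1 − |Γ|²)·P_inc = 24.7 W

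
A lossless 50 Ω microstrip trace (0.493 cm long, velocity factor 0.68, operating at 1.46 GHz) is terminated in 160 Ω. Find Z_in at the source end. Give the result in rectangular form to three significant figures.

λ = v/f = 0.68·c / 1.46 GHz = 0.14 m
βl = 2π·l/λ = 2π × 0.0353 = 12.7°
tan(βl) = tan(12.7°) = 0.225
Z_in = Z_0·(Z_L + jZ_0·tanβl)/(Z_0 + jZ_L·tanβl)
     = 50·(160 + j11.3)/(50 + j36.1)

Z_in ≈ 111 − j68.5 Ω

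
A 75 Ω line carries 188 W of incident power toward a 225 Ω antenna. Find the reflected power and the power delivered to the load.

Γ = (225 − 75)/(225 + 75) = 0.5
|Γ|² = 0.25
P_refl = |Γ|²·P_inc = 47 W, P_del = (1 − |Γ|²)·P_inc = 141 W

P_reflected ≈ 47 W; P_delivered ≈ 141 W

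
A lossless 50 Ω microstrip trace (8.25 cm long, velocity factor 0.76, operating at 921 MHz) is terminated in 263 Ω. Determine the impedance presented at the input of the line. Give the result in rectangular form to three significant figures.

λ = v/f = 0.76·c / 921 MHz = 0.248 m
βl = 2π·l/λ = 2π × 0.333 = 120°
tan(βl) = tan(120°) = -1.73
Z_in = Z_0·(Z_L + jZ_0·tanβl)/(Z_0 + jZ_L·tanβl)
     = 50·(263 − j86.7)/(50 − j456)

Z_in ≈ 12.5 + j27.5 Ω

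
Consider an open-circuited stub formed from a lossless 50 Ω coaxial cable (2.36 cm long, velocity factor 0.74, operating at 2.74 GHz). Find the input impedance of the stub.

Z_in ≈ +j13.3 Ω

λ = v/f = 0.74·c / 2.74 GHz = 0.081 m
βl = 2π·l/λ = 2π × 0.291 = 105°
tan(βl) = -3.77
For an open-circuited stub, Z_in = −jZ_0·cot(βl) = −jZ_0/tan(βl)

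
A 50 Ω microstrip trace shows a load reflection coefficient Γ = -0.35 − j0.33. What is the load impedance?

Z_L = Z_0·(1 + Γ)/(1 − Γ) = 50·(0.65 − j0.33)/(1.35 + j0.33)

Z_L ≈ 19.9 − j17.1 Ω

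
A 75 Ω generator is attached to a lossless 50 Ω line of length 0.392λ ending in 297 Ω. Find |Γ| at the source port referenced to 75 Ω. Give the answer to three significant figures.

|Γ| ≈ 0.712

βl = 2π × 0.392 = 141°
tan(βl) = -0.806
Z_in = Z_0·(Z_L + jZ_0·tanβl)/(Z_0 + jZ_L·tanβl) = 20.5 + j57.7 Ω
Γ_s = (Z_in − Z_s)/(Z_in + Z_s) = (-54.5 + j57.7)/(95.5 + j57.7), |Γ_s| = 0.712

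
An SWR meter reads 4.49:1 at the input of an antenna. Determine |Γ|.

|Γ| ≈ 0.636

|Γ| = (S − 1)/(S + 1) = (4.49 − 1)/(4.49 + 1) = 3.49/5.49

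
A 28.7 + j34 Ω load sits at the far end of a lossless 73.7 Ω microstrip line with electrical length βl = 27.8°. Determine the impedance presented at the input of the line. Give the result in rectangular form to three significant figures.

tan(βl) = tan(27.8°) = 0.527
Z_in = Z_0·(Z_L + jZ_0·tanβl)/(Z_0 + jZ_L·tanβl)
     = 73.7·(28.7 + j72.9)/(55.8 + j15.1)

Z_in ≈ 59.7 + j80.1 Ω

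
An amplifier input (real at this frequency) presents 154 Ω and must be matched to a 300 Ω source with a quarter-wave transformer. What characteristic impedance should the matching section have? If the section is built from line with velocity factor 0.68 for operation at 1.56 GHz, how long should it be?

Z_qwt = √(Z_0·R_L) = √(300 × 154) = √46200
λ = 0.68·c/f = 0.131 m, so l = λ/4 = 0.0327 m

Z_qwt ≈ 215 Ω; length ≈ 3.27 cm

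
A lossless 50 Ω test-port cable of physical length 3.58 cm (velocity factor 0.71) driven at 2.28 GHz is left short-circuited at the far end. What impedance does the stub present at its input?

Z_in ≈ −j45.1 Ω

λ = v/f = 0.71·c / 2.28 GHz = 0.0934 m
βl = 2π·l/λ = 2π × 0.383 = 138°
tan(βl) = -0.902
For a short-circuited stub, Z_in = jZ_0·tan(βl)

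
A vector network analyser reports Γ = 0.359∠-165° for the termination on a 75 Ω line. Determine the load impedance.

Z_L = Z_0·(1 + Γ)/(1 − Γ) = 75·(0.653 − j0.0929)/(1.35 + j0.0929)

Z_L ≈ 35.9 − j7.65 Ω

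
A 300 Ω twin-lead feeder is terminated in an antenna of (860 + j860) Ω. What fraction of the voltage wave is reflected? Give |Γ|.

|Γ| ≈ 0.711

Γ = (Z_L − Z_0)/(Z_L + Z_0) = (560 + j860)/(1160 + j860)
|Γ| = 1030/1440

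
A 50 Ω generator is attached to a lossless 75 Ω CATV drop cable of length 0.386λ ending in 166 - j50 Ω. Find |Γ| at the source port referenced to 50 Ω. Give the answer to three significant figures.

|Γ| ≈ 0.518

βl = 2π × 0.386 = 139°
tan(βl) = -0.871
Z_in = Z_0·(Z_L + jZ_0·tanβl)/(Z_0 + jZ_L·tanβl) = 75 + j69.8 Ω
Γ_s = (Z_in − Z_s)/(Z_in + Z_s) = (25 + j69.8)/(125 + j69.8), |Γ_s| = 0.518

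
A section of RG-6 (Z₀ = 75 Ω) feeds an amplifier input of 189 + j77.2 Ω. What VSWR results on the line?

VSWR ≈ 3

Γ = (Z_L − Z_0)/(Z_L + Z_0) = (114 + j77.2)/(264 + j77.2)
|Γ| = 138/275 = 0.501
VSWR = (1 + |Γ|)/(1 − |Γ|) = 1.5/0.499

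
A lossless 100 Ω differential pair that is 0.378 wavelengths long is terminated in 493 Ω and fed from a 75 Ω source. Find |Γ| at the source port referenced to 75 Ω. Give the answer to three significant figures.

βl = 2π × 0.378 = 136°
tan(βl) = -0.963
Z_in = Z_0·(Z_L + jZ_0·tanβl)/(Z_0 + jZ_L·tanβl) = 40.4 + j95.3 Ω
Γ_s = (Z_in − Z_s)/(Z_in + Z_s) = (-34.6 + j95.3)/(115 + j95.3), |Γ_s| = 0.678

|Γ| ≈ 0.678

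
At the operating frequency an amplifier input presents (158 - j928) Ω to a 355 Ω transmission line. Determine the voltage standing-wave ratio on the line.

Γ = (Z_L − Z_0)/(Z_L + Z_0) = (-197 − j928)/(513 − j928)
|Γ| = 949/1060 = 0.895
VSWR = (1 + |Γ|)/(1 − |Γ|) = 1.89/0.105

VSWR ≈ 18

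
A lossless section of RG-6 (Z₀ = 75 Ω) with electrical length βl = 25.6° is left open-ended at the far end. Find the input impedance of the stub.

tan(βl) = 0.479
For an open-ended stub, Z_in = −jZ_0·cot(βl) = −jZ_0/tan(βl)

Z_in ≈ −j157 Ω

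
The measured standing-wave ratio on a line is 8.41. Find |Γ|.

|Γ| ≈ 0.787

|Γ| = (S − 1)/(S + 1) = (8.41 − 1)/(8.41 + 1) = 7.41/9.41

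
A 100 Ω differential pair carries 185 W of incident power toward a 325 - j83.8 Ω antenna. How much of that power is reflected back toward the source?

|Γ| = |(225 − j83.8)/(425 − j83.8)| = 0.554
|Γ|² = 0.307
P_refl = |Γ|²·P_inc = 56.8 W, P_del = (1 − |Γ|²)·P_inc = 128 W

P_reflected ≈ 56.8 W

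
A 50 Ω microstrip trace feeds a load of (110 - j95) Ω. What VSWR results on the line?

VSWR ≈ 4.05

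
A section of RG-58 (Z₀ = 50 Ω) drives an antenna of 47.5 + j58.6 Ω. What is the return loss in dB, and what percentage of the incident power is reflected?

Γ = (-2.5 + j58.6)/(97.5 + j58.6), |Γ| = 0.516
RL = −20·log₁₀(0.516) = 5.75 dB
P_refl/P_inc = |Γ|² = 0.266

RL ≈ 5.75 dB; 26.6% of incident power reflected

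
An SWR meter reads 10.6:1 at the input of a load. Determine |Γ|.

|Γ| ≈ 0.828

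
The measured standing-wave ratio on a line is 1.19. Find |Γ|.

|Γ| = (S − 1)/(S + 1) = (1.19 − 1)/(1.19 + 1) = 0.19/2.19

|Γ| ≈ 0.0868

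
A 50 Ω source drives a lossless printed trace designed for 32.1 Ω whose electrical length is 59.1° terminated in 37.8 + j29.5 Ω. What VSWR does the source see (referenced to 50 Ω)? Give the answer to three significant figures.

tan(βl) = 1.67
Z_in = Z_0·(Z_L + jZ_0·tanβl)/(Z_0 + jZ_L·tanβl) = 34.5 − j28.6 Ω
Γ_s = (Z_in − Z_s)/(Z_in + Z_s) = (-15.5 − j28.6)/(84.5 − j28.6), |Γ_s| = 0.365
VSWR = (1 + |Γ_s|)/(1 − |Γ_s|)

VSWR ≈ 2.15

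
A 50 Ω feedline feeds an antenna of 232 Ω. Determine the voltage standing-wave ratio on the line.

VSWR ≈ 4.64

Γ = (232 − 50)/(232 + 50) = 0.645
VSWR = (1 + 0.645)/(1 − 0.645)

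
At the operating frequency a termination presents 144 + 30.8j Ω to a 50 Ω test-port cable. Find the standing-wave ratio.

Γ = (Z_L − Z_0)/(Z_L + Z_0) = (94 + j30.8)/(194 + j30.8)
|Γ| = 98.9/196 = 0.504
VSWR = (1 + |Γ|)/(1 − |Γ|) = 1.5/0.496

VSWR ≈ 3.03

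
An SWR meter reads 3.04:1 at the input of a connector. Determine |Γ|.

|Γ| = (S − 1)/(S + 1) = (3.04 − 1)/(3.04 + 1) = 2.04/4.04

|Γ| ≈ 0.505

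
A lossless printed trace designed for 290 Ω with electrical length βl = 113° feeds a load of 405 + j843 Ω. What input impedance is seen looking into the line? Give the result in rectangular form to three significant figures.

Z_in ≈ 36.6 + j35.7 Ω

tan(βl) = tan(113°) = -2.36
Z_in = Z_0·(Z_L + jZ_0·tanβl)/(Z_0 + jZ_L·tanβl)
     = 290·(405 + j160)/(2280 − j954)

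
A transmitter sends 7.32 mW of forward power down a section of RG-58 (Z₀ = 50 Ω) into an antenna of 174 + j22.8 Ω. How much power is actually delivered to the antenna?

|Γ| = |(124 + j22.8)/(224 + j22.8)| = 0.56
|Γ|² = 0.314
P_refl = |Γ|²·P_inc = 2.3 mW, P_del = (1 − |Γ|²)·P_inc = 5.02 mW

P_delivered ≈ 5.02 mW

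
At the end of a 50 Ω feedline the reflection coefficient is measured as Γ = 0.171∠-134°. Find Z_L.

Z_L = Z_0·(1 + Γ)/(1 − Γ) = 50·(0.881 − j0.123)/(1.12 + j0.123)

Z_L ≈ 38.3 − j9.71 Ω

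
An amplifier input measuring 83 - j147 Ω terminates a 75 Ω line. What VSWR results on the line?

VSWR ≈ 5.29

Γ = (Z_L − Z_0)/(Z_L + Z_0) = (8 − j147)/(158 − j147)
|Γ| = 147/216 = 0.682
VSWR = (1 + |Γ|)/(1 − |Γ|) = 1.68/0.318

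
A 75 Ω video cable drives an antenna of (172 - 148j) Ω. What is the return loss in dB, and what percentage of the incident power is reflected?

Γ = (97 − j148)/(247 − j148), |Γ| = 0.615
RL = −20·log₁₀(0.615) = 4.23 dB
P_refl/P_inc = |Γ|² = 0.378

RL ≈ 4.23 dB; 37.8% of incident power reflected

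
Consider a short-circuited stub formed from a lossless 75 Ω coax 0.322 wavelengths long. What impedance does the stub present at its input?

Z_in ≈ −j154 Ω

βl = 2π × 0.322 = 116°
tan(βl) = -2.06
For a short-circuited stub, Z_in = jZ_0·tan(βl)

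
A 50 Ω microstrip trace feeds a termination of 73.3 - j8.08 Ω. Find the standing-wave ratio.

VSWR ≈ 1.5

Γ = (Z_L − Z_0)/(Z_L + Z_0) = (23.3 − j8.08)/(123.3 − j8.08)
|Γ| = 24.7/124 = 0.2
VSWR = (1 + |Γ|)/(1 − |Γ|) = 1.2/0.8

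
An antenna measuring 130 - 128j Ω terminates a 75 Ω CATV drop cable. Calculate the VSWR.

VSWR ≈ 3.72

Γ = (Z_L − Z_0)/(Z_L + Z_0) = (55 − j128)/(205 − j128)
|Γ| = 139/242 = 0.576
VSWR = (1 + |Γ|)/(1 − |Γ|) = 1.58/0.424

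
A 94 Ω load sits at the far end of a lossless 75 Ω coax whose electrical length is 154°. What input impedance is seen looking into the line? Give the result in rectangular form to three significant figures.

tan(βl) = tan(154°) = -0.488
Z_in = Z_0·(Z_L + jZ_0·tanβl)/(Z_0 + jZ_L·tanβl)
     = 75·(94 − j36.6)/(75 − j45.8)

Z_in ≈ 84.7 + j15.2 Ω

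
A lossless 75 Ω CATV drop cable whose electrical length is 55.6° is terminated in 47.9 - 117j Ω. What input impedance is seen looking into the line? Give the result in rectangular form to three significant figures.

tan(βl) = tan(55.6°) = 1.46
Z_in = Z_0·(Z_L + jZ_0·tanβl)/(Z_0 + jZ_L·tanβl)
     = 75·(47.9 − j7.47)/(246 + j70)

Z_in ≈ 12.9 − j5.95 Ω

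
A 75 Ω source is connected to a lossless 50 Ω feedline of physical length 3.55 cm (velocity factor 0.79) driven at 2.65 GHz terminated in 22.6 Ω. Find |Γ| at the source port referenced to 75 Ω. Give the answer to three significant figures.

λ = v/f = 0.79·c / 2.65 GHz = 0.0894 m
βl = 2π·l/λ = 2π × 0.397 = 143°
tan(βl) = -0.756
Z_in = Z_0·(Z_L + jZ_0·tanβl)/(Z_0 + jZ_L·tanβl) = 31.8 − j26.9 Ω
Γ_s = (Z_in − Z_s)/(Z_in + Z_s) = (-43.2 − j26.9)/(107 − j26.9), |Γ_s| = 0.462

|Γ| ≈ 0.462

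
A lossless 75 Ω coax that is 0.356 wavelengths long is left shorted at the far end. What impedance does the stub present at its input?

βl = 2π × 0.356 = 128°
tan(βl) = -1.27
For a shorted stub, Z_in = jZ_0·tan(βl)

Z_in ≈ −j95.4 Ω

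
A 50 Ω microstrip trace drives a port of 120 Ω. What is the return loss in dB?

Γ = (120 − 50)/(120 + 50) = 0.412
RL = −20·log₁₀|Γ| = −20·log₁₀(0.412)

RL ≈ 7.71 dB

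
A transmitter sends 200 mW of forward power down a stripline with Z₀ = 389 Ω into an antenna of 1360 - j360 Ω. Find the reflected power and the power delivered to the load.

|Γ| = |(971 − j360)/(1749 − j360)| = 0.58
|Γ|² = 0.336
P_refl = |Γ|²·P_inc = 67.3 mW, P_del = (1 − |Γ|²)·P_inc = 133 mW

P_reflected ≈ 67.3 mW; P_delivered ≈ 133 mW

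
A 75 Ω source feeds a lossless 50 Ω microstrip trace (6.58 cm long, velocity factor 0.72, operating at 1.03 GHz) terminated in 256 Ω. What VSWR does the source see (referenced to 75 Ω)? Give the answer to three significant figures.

VSWR ≈ 7.04

λ = v/f = 0.72·c / 1.03 GHz = 0.21 m
βl = 2π·l/λ = 2π × 0.314 = 113°
tan(βl) = -2.36
Z_in = Z_0·(Z_L + jZ_0·tanβl)/(Z_0 + jZ_L·tanβl) = 11.4 + j20.2 Ω
Γ_s = (Z_in − Z_s)/(Z_in + Z_s) = (-63.6 + j20.2)/(86.4 + j20.2), |Γ_s| = 0.751
VSWR = (1 + |Γ_s|)/(1 − |Γ_s|)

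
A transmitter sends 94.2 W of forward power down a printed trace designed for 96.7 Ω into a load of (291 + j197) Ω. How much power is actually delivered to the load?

|Γ| = |(194.3 + j197)/(387.7 + j197)| = 0.636
|Γ|² = 0.405
P_refl = |Γ|²·P_inc = 38.1 W, P_del = (1 − |Γ|²)·P_inc = 56.1 W

P_delivered ≈ 56.1 W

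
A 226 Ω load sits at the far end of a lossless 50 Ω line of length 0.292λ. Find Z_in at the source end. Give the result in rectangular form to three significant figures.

βl = 2π × 0.292 = 105°
tan(βl) = tan(105°) = -3.7
Z_in = Z_0·(Z_L + jZ_0·tanβl)/(Z_0 + jZ_L·tanβl)
     = 50·(226 − j185)/(50 − j836)

Z_in ≈ 11.8 + j12.8 Ω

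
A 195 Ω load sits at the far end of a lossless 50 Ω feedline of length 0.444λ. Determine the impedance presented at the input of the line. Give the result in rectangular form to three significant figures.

βl = 2π × 0.444 = 160°
tan(βl) = tan(160°) = -0.367
Z_in = Z_0·(Z_L + jZ_0·tanβl)/(Z_0 + jZ_L·tanβl)
     = 50·(195 − j18.4)/(50 − j71.6)

Z_in ≈ 72.5 + j85.5 Ω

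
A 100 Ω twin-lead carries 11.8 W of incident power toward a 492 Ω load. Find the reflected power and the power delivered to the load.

P_reflected ≈ 5.17 W; P_delivered ≈ 6.63 W

Γ = (492 − 100)/(492 + 100) = 0.662
|Γ|² = 0.438
P_refl = |Γ|²·P_inc = 5.17 W, P_del = (1 − |Γ|²)·P_inc = 6.63 W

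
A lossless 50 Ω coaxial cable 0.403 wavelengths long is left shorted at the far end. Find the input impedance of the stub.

Z_in ≈ −j34.9 Ω

βl = 2π × 0.403 = 145°
tan(βl) = -0.698
For a shorted stub, Z_in = jZ_0·tan(βl)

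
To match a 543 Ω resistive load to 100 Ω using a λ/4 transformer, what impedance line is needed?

Z_qwt = √(Z_0·R_L) = √(100 × 543) = √54300

Z_qwt ≈ 233 Ω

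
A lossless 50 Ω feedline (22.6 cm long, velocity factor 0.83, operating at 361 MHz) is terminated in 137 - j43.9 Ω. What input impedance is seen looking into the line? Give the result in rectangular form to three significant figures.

λ = v/f = 0.83·c / 361 MHz = 0.69 m
βl = 2π·l/λ = 2π × 0.328 = 118°
tan(βl) = tan(118°) = -1.88
Z_in = Z_0·(Z_L + jZ_0·tanβl)/(Z_0 + jZ_L·tanβl)
     = 50·(137 − j138)/(-32.7 − j258)

Z_in ≈ 23 + j29.5 Ω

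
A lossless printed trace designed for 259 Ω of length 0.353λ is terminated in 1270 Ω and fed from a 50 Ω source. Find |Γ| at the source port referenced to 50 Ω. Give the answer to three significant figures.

|Γ| ≈ 0.825

βl = 2π × 0.353 = 127°
tan(βl) = -1.32
Z_in = Z_0·(Z_L + jZ_0·tanβl)/(Z_0 + jZ_L·tanβl) = 81.1 + j183 Ω
Γ_s = (Z_in − Z_s)/(Z_in + Z_s) = (31.1 + j183)/(131 + j183), |Γ_s| = 0.825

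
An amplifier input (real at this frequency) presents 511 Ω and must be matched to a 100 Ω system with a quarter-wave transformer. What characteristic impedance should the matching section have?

Z_qwt = √(Z_0·R_L) = √(100 × 511) = √51100

Z_qwt ≈ 226 Ω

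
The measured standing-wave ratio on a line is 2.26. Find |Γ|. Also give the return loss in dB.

|Γ| ≈ 0.387; return loss ≈ 8.26 dB

|Γ| = (S − 1)/(S + 1) = (2.26 − 1)/(2.26 + 1) = 1.26/3.26
RL = −20·log₁₀|Γ| = −20·log₁₀(0.387)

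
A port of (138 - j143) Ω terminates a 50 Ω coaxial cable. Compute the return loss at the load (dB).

RL ≈ 2.96 dB

Γ = (88 − j143)/(188 − j143), |Γ| = 0.711
RL = −20·log₁₀|Γ| = −20·log₁₀(0.711)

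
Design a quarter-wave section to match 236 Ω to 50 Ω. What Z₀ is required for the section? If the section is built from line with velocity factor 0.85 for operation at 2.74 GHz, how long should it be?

Z_qwt ≈ 109 Ω; length ≈ 2.33 cm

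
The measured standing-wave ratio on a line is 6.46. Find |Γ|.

|Γ| = (S − 1)/(S + 1) = (6.46 − 1)/(6.46 + 1) = 5.46/7.46

|Γ| ≈ 0.732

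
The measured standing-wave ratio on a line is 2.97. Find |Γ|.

|Γ| ≈ 0.496

|Γ| = (S − 1)/(S + 1) = (2.97 − 1)/(2.97 + 1) = 1.97/3.97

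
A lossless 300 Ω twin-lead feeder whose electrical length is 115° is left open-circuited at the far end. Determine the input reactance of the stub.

tan(βl) = -2.14
For an open-circuited stub, Z_in = −jZ_0·cot(βl) = −jZ_0/tan(βl)

X_in ≈ 140 Ω (inductive)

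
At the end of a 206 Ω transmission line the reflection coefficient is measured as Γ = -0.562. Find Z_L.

Z_L ≈ 57.8 Ω

Z_L = Z_0·(1 + Γ)/(1 − Γ) = 206·(0.438)/(1.56)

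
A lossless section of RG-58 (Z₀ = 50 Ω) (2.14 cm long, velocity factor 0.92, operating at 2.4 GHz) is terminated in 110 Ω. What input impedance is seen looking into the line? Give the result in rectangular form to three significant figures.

Z_in ≈ 25.9 − j16.2 Ω

λ = v/f = 0.92·c / 2.4 GHz = 0.115 m
βl = 2π·l/λ = 2π × 0.186 = 67°
tan(βl) = tan(67°) = 2.35
Z_in = Z_0·(Z_L + jZ_0·tanβl)/(Z_0 + jZ_L·tanβl)
     = 50·(110 + j118)/(50 + j259)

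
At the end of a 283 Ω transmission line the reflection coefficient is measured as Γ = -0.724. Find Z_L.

Z_L ≈ 45.3 Ω

Z_L = Z_0·(1 + Γ)/(1 − Γ) = 283·(0.276)/(1.72)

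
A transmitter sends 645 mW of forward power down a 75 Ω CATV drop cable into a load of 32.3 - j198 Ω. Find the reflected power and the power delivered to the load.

P_reflected ≈ 522 mW; P_delivered ≈ 123 mW

|Γ| = |(-42.7 − j198)/(107.3 − j198)| = 0.899
|Γ|² = 0.809
P_refl = |Γ|²·P_inc = 522 mW, P_del = (1 − |Γ|²)·P_inc = 123 mW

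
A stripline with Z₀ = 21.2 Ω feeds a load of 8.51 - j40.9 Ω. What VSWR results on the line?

Γ = (Z_L − Z_0)/(Z_L + Z_0) = (-12.69 − j40.9)/(29.71 − j40.9)
|Γ| = 42.8/50.6 = 0.847
VSWR = (1 + |Γ|)/(1 − |Γ|) = 1.85/0.153

VSWR ≈ 12.1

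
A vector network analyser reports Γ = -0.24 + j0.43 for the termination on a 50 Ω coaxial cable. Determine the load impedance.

Z_L = Z_0·(1 + Γ)/(1 − Γ) = 50·(0.76 + j0.43)/(1.24 − j0.43)

Z_L ≈ 22 + j25 Ω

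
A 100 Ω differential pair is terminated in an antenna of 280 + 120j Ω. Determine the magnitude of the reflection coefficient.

|Γ| ≈ 0.543

Γ = (Z_L − Z_0)/(Z_L + Z_0) = (180 + j120)/(380 + j120)
|Γ| = 216/398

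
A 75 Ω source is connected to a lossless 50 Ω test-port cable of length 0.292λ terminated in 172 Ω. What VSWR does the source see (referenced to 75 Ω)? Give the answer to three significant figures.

βl = 2π × 0.292 = 105°
tan(βl) = -3.7
Z_in = Z_0·(Z_L + jZ_0·tanβl)/(Z_0 + jZ_L·tanβl) = 15.5 + j12.3 Ω
Γ_s = (Z_in − Z_s)/(Z_in + Z_s) = (-59.5 + j12.3)/(90.5 + j12.3), |Γ_s| = 0.665
VSWR = (1 + |Γ_s|)/(1 − |Γ_s|)

VSWR ≈ 4.97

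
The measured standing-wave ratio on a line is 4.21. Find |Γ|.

|Γ| ≈ 0.616

|Γ| = (S − 1)/(S + 1) = (4.21 − 1)/(4.21 + 1) = 3.21/5.21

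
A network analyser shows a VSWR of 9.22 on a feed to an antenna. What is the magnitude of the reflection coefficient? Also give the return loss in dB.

|Γ| ≈ 0.804; return loss ≈ 1.89 dB

|Γ| = (S − 1)/(S + 1) = (9.22 − 1)/(9.22 + 1) = 8.22/10.2
RL = −20·log₁₀|Γ| = −20·log₁₀(0.804)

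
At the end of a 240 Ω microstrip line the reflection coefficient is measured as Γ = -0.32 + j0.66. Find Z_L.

Z_L ≈ 50.9 + j145 Ω

Z_L = Z_0·(1 + Γ)/(1 − Γ) = 240·(0.68 + j0.66)/(1.32 − j0.66)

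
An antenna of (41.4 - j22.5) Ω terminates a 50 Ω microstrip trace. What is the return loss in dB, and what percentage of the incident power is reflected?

RL ≈ 11.8 dB; 6.55% of incident power reflected

Γ = (-8.6 − j22.5)/(91.4 − j22.5), |Γ| = 0.256
RL = −20·log₁₀(0.256) = 11.8 dB
P_refl/P_inc = |Γ|² = 0.0655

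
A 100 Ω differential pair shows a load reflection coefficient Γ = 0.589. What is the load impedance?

Z_L ≈ 387 Ω

Z_L = Z_0·(1 + Γ)/(1 − Γ) = 100·(1.59)/(0.411)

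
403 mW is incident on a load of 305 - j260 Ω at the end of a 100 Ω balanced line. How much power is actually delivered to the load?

P_delivered ≈ 212 mW

|Γ| = |(205 − j260)/(405 − j260)| = 0.688
|Γ|² = 0.473
P_refl = |Γ|²·P_inc = 191 mW, P_del = (1 − |Γ|²)·P_inc = 212 mW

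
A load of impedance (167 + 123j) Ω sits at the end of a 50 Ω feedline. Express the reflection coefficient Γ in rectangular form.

Γ ≈ 0.651 + j0.198

Γ = (Z_L − Z_0)/(Z_L + Z_0) = (117 + j123)/(217 + j123)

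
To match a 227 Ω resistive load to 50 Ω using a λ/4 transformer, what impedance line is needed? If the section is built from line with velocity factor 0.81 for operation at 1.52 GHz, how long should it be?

Z_qwt = √(Z_0·R_L) = √(50 × 227) = √11350
λ = 0.81·c/f = 0.16 m, so l = λ/4 = 0.04 m

Z_qwt ≈ 107 Ω; length ≈ 4 cm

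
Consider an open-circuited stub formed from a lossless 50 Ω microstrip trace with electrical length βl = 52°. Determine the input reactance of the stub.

tan(βl) = 1.28
For an open-circuited stub, Z_in = −jZ_0·cot(βl) = −jZ_0/tan(βl)

X_in ≈ -39.1 Ω (capacitive)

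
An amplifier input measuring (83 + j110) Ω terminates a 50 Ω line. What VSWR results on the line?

VSWR ≈ 4.98

Γ = (Z_L − Z_0)/(Z_L + Z_0) = (33 + j110)/(133 + j110)
|Γ| = 115/173 = 0.665
VSWR = (1 + |Γ|)/(1 − |Γ|) = 1.67/0.335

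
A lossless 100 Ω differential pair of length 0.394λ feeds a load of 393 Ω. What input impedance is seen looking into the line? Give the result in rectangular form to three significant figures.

Z_in ≈ 60.3 + j108 Ω

βl = 2π × 0.394 = 142°
tan(βl) = tan(142°) = -0.786
Z_in = Z_0·(Z_L + jZ_0·tanβl)/(Z_0 + jZ_L·tanβl)
     = 100·(393 − j78.6)/(100 − j309)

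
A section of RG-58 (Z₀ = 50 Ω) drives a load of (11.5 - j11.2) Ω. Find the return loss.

RL ≈ 3.86 dB

Γ = (-38.5 − j11.2)/(61.5 − j11.2), |Γ| = 0.641
RL = −20·log₁₀|Γ| = −20·log₁₀(0.641)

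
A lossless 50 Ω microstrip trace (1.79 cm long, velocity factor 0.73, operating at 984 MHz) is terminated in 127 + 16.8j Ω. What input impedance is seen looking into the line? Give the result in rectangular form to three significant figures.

Z_in ≈ 62.9 − j53.9 Ω

λ = v/f = 0.73·c / 984 MHz = 0.223 m
βl = 2π·l/λ = 2π × 0.0804 = 29°
tan(βl) = tan(29°) = 0.553
Z_in = Z_0·(Z_L + jZ_0·tanβl)/(Z_0 + jZ_L·tanβl)
     = 50·(127 + j44.5)/(40.7 + j70.3)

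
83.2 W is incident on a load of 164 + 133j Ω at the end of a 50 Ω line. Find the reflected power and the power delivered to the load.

|Γ| = |(114 + j133)/(214 + j133)| = 0.695
|Γ|² = 0.483
P_refl = |Γ|²·P_inc = 40.2 W, P_del = (1 − |Γ|²)·P_inc = 43 W

P_reflected ≈ 40.2 W; P_delivered ≈ 43 W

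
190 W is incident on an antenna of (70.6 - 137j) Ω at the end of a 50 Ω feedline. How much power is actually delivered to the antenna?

P_delivered ≈ 80.5 W

|Γ| = |(20.6 − j137)/(120.6 − j137)| = 0.759
|Γ|² = 0.576
P_refl = |Γ|²·P_inc = 109 W, P_del = (1 − |Γ|²)·P_inc = 80.5 W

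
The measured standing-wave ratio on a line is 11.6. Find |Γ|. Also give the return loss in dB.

|Γ| ≈ 0.841; return loss ≈ 1.5 dB

|Γ| = (S − 1)/(S + 1) = (11.6 − 1)/(11.6 + 1) = 10.6/12.6
RL = −20·log₁₀|Γ| = −20·log₁₀(0.841)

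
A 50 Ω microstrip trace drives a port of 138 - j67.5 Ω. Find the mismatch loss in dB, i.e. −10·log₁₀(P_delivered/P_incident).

mismatch loss ≈ 1.6 dB

Γ = (88 − j67.5)/(188 − j67.5), |Γ| = 0.555
|Γ|² = 0.308, so P_del/P_inc = 1 − |Γ|² = 0.692
ML = −10·log₁₀(1 − |Γ|²)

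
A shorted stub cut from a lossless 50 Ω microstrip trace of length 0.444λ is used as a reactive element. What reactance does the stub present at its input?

X_in ≈ -18.4 Ω (capacitive)

βl = 2π × 0.444 = 160°
tan(βl) = -0.367
For a shorted stub, Z_in = jZ_0·tan(βl)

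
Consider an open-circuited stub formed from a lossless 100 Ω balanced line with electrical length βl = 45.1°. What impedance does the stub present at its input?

tan(βl) = 1
For an open-circuited stub, Z_in = −jZ_0·cot(βl) = −jZ_0/tan(βl)

Z_in ≈ −j99.7 Ω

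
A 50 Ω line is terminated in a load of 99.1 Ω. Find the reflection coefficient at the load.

Γ = 0.329

Γ = (Z_L − Z_0)/(Z_L + Z_0) = (99.1 − 50)/(99.1 + 50) = 49.1/149.1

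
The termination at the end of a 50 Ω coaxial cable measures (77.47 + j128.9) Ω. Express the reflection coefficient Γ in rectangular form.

Γ = (Z_L − Z_0)/(Z_L + Z_0) = (27.47 + j128.9)/(127.5 + j128.9)

Γ ≈ 0.612 + j0.392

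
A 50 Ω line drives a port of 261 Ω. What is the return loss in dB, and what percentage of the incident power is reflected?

Γ = (261 − 50)/(261 + 50) = 0.678
RL = −20·log₁₀(0.678) = 3.37 dB
P_refl/P_inc = |Γ|² = 0.46

RL ≈ 3.37 dB; 46% of incident power reflected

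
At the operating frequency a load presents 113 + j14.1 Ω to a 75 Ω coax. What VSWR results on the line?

VSWR ≈ 1.55

Γ = (Z_L − Z_0)/(Z_L + Z_0) = (38 + j14.1)/(188 + j14.1)
|Γ| = 40.5/189 = 0.215
VSWR = (1 + |Γ|)/(1 − |Γ|) = 1.21/0.785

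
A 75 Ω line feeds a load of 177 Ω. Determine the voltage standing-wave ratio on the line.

VSWR ≈ 2.36

For a purely resistive load, VSWR = R_L/Z_0 or Z_0/R_L (whichever > 1) = 177/75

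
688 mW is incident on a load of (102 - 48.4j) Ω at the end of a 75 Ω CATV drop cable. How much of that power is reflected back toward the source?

|Γ| = |(27 − j48.4)/(177 − j48.4)| = 0.302
|Γ|² = 0.0912
P_refl = |Γ|²·P_inc = 62.8 mW, P_del = (1 − |Γ|²)·P_inc = 625 mW

P_reflected ≈ 62.8 mW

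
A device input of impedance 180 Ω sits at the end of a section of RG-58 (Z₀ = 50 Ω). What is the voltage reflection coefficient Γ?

Γ = 0.565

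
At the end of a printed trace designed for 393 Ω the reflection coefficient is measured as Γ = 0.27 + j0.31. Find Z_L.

Z_L ≈ 519 + j387 Ω

Z_L = Z_0·(1 + Γ)/(1 − Γ) = 393·(1.27 + j0.31)/(0.73 − j0.31)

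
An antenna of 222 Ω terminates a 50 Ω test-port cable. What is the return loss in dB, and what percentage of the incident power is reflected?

Γ = (222 − 50)/(222 + 50) = 0.632
RL = −20·log₁₀(0.632) = 3.98 dB
P_refl/P_inc = |Γ|² = 0.4

RL ≈ 3.98 dB; 40% of incident power reflected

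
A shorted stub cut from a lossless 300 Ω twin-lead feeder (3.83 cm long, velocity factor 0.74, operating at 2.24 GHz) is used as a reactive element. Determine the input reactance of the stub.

λ = v/f = 0.74·c / 2.24 GHz = 0.0991 m
βl = 2π·l/λ = 2π × 0.386 = 139°
tan(βl) = -0.866
For a shorted stub, Z_in = jZ_0·tan(βl)

X_in ≈ -260 Ω (capacitive)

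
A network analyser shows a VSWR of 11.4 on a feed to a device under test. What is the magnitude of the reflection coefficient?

|Γ| = (S − 1)/(S + 1) = (11.4 − 1)/(11.4 + 1) = 10.4/12.4

|Γ| ≈ 0.839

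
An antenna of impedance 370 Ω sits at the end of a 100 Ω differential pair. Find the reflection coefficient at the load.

Γ = (Z_L − Z_0)/(Z_L + Z_0) = (370 − 100)/(370 + 100) = 270/470

Γ = 0.574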